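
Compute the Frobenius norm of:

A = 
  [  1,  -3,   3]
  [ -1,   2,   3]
||A||_F = 5.745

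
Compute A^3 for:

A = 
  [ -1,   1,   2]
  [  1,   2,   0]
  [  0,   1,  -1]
A^3 = 
  [  1,   4,   8]
  [  4,  13,   0]
  [  0,   4,   1]

A² = A·A:
A²[1,1] = (-1)(-1) + (1)(1) + (2)(0) = 2
A²[1,2] = (-1)(1) + (1)(2) + (2)(1) = 3
A²[1,3] = (-1)(2) + (1)(0) + (2)(-1) = -4
A²[2,1] = (1)(-1) + (2)(1) + (0)(0) = 1
A²[2,2] = (1)(1) + (2)(2) + (0)(1) = 5
A²[2,3] = (1)(2) + (2)(0) + (0)(-1) = 2
A²[3,1] = (0)(-1) + (1)(1) + (-1)(0) = 1
A²[3,2] = (0)(1) + (1)(2) + (-1)(1) = 1
A²[3,3] = (0)(2) + (1)(0) + (-1)(-1) = 1
A² = 
  [  2,   3,  -4]
  [  1,   5,   2]
  [  1,   1,   1]

A^3 = A^2·A:
A^3[1,1] = (2)(-1) + (3)(1) + (-4)(0) = 1
A^3[1,2] = (2)(1) + (3)(2) + (-4)(1) = 4
A^3[1,3] = (2)(2) + (3)(0) + (-4)(-1) = 8
A^3[2,1] = (1)(-1) + (5)(1) + (2)(0) = 4
A^3[2,2] = (1)(1) + (5)(2) + (2)(1) = 13
A^3[2,3] = (1)(2) + (5)(0) + (2)(-1) = 0
A^3[3,1] = (1)(-1) + (1)(1) + (1)(0) = 0
A^3[3,2] = (1)(1) + (1)(2) + (1)(1) = 4
A^3[3,3] = (1)(2) + (1)(0) + (1)(-1) = 1
A^3 = 
  [  1,   4,   8]
  [  4,  13,   0]
  [  0,   4,   1]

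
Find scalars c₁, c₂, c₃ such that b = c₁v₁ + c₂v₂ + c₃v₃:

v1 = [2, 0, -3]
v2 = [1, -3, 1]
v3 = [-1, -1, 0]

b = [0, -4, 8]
c1 = -2, c2 = 2, c3 = -2

b = -2·v1 + 2·v2 + -2·v3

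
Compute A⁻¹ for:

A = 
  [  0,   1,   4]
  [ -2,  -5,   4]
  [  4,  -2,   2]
det(A) = (0)·((-5)(2) - (4)(-2)) - (1)·((-2)(2) - (4)(4)) + (4)·((-2)(-2) - (-5)(4))
  = (0)(-2) - (1)(-20) + (4)(24)
  = 116
det(A) = 116 ≠ 0, so A is invertible.

Cofactors Cᵢⱼ = (-1)ⁱ⁺ʲ·Mᵢⱼ:
C = 
  [ -2,  20,  24]
  [-10, -16,   4]
  [ 24,  -8,   2]

adj(A) = Cᵀ:
adj(A) = 
  [ -2, -10,  24]
  [ 20, -16,  -8]
  [ 24,   4,   2]

A⁻¹ = (1/116) · adj(A):
A⁻¹ = 
  [-1/58, -5/58,  6/29]
  [ 5/29, -4/29, -2/29]
  [ 6/29,  1/29,  1/58]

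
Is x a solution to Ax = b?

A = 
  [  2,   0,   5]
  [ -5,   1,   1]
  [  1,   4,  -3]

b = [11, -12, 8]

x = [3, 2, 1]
Yes

Ax = [11, -12, 8] = b ✓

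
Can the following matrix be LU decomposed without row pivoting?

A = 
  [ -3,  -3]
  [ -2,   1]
Yes.
A[1,1] = -3 ≠ 0, so Gaussian elimination proceeds without a row swap: multiplier ℓ₂₁ = (-2)/(-3) = 2/3, and U[2,2] = 1 - (2/3)(-3) = 3.
L = 
  [  1,   0]
  [2/3,   1]
U = 
  [ -3,  -3]
  [  0,   3]
Check row 2 of LU: [(2/3)(-3), (2/3)(-3) + 3] = [-2, 1] = row 2 of A ✓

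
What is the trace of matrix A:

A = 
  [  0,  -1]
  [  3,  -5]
-5

tr(A) = 0 + -5 = -5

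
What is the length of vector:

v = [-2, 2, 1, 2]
3.606

||v||₂ = √((-2)² + (2)² + (1)² + (2)²) = √13 = 3.606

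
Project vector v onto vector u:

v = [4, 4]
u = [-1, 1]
v·u = (4)(-1) + (4)(1) = 0
u·u = (-1)² + (1)² = 2
proj_u(v) = (v·u / u·u) × u = (0/2) × u = (0) × u

proj_u(v) = [0, 0]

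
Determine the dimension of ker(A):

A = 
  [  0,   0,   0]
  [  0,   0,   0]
nullity(A) = 3

Row reduce:
(no row operations needed)
REF = 
  [  0,   0,   0]
  [  0,   0,   0]
Pivot columns: none → 0 pivots.
rank(A) = 0, so nullity(A) = 3 - 0 = 3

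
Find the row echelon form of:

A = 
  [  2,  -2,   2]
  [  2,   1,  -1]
Row operations:
R2 → R2 - (1)·R1

Resulting echelon form:
REF = 
  [  2,  -2,   2]
  [  0,   3,  -3]

Rank = 2 (number of non-zero pivot rows).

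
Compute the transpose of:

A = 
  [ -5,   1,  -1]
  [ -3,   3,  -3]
Aᵀ = 
  [ -5,  -3]
  [  1,   3]
  [ -1,  -3]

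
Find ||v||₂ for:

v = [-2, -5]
5.385

||v||₂ = √((-2)² + (-5)²) = √29 = 5.385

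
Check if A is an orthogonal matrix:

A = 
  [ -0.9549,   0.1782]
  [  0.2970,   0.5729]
No

AᵀA = 
  [  1,   0]
  [  0,   0.3600]
≠ I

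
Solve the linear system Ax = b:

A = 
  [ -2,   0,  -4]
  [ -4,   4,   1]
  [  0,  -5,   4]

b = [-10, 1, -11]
Row reduce the augmented matrix [A|b]:
R2 → R2 - (2)·R1
R3 → R3 + (5/4)·R2
REF = 
  [  -2,    0,   -4,  -10]
  [   0,    4,    9,   21]
  [   0,    0, 61/4, 61/4]

Back-substitution:
x₃ = (61/4) / (61/4) = 1
x₂ = (21 - (9)(1)) / 4 = 3
x₁ = (-10 - (0)(3) - (-4)(1)) / (-2) = 3

x = [3, 3, 1]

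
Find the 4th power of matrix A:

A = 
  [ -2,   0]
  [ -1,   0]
A² = A·A:
A²[1,1] = (-2)(-2) + (0)(-1) = 4
A²[1,2] = (-2)(0) + (0)(0) = 0
A²[2,1] = (-1)(-2) + (0)(-1) = 2
A²[2,2] = (-1)(0) + (0)(0) = 0
A² = 
  [  4,   0]
  [  2,   0]

A^3 = A^2·A:
A^3[1,1] = (4)(-2) + (0)(-1) = -8
A^3[1,2] = (4)(0) + (0)(0) = 0
A^3[2,1] = (2)(-2) + (0)(-1) = -4
A^3[2,2] = (2)(0) + (0)(0) = 0
A^3 = 
  [ -8,   0]
  [ -4,   0]

A^4 = A^3·A:
A^4[1,1] = (-8)(-2) + (0)(-1) = 16
A^4[1,2] = (-8)(0) + (0)(0) = 0
A^4[2,1] = (-4)(-2) + (0)(-1) = 8
A^4[2,2] = (-4)(0) + (0)(0) = 0
A^4 = 
  [ 16,   0]
  [  8,   0]

Therefore
A^4 = 
  [ 16,   0]
  [  8,   0]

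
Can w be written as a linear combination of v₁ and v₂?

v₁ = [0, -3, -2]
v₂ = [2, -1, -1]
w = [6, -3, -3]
Yes

Form the augmented matrix and row-reduce:
[v₁|v₂|w] = 
  [  0,   2,   6]
  [ -3,  -1,  -3]
  [ -2,  -1,  -3]
Swap R1 ↔ R2
R3 → R3 - (2/3)·R1
R3 → R3 + (1/6)·R2
REF = 
  [ -3,  -1,  -3]
  [  0,   2,   6]
  [  0,   0,   0]

No row of the form [0 0 | nonzero], so the system is consistent. Back-substitution gives c₁ = 0, c₂ = 3: w = (0)·v₁ + (3)·v₂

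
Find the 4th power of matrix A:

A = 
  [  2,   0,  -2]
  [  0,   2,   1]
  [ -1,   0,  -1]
A² = A·A:
A²[1,1] = (2)(2) + (0)(0) + (-2)(-1) = 6
A²[1,2] = (2)(0) + (0)(2) + (-2)(0) = 0
A²[1,3] = (2)(-2) + (0)(1) + (-2)(-1) = -2
A²[2,1] = (0)(2) + (2)(0) + (1)(-1) = -1
A²[2,2] = (0)(0) + (2)(2) + (1)(0) = 4
A²[2,3] = (0)(-2) + (2)(1) + (1)(-1) = 1
A²[3,1] = (-1)(2) + (0)(0) + (-1)(-1) = -1
A²[3,2] = (-1)(0) + (0)(2) + (-1)(0) = 0
A²[3,3] = (-1)(-2) + (0)(1) + (-1)(-1) = 3
A² = 
  [  6,   0,  -2]
  [ -1,   4,   1]
  [ -1,   0,   3]

A^3 = A^2·A:
A^3[1,1] = (6)(2) + (0)(0) + (-2)(-1) = 14
A^3[1,2] = (6)(0) + (0)(2) + (-2)(0) = 0
A^3[1,3] = (6)(-2) + (0)(1) + (-2)(-1) = -10
A^3[2,1] = (-1)(2) + (4)(0) + (1)(-1) = -3
A^3[2,2] = (-1)(0) + (4)(2) + (1)(0) = 8
A^3[2,3] = (-1)(-2) + (4)(1) + (1)(-1) = 5
A^3[3,1] = (-1)(2) + (0)(0) + (3)(-1) = -5
A^3[3,2] = (-1)(0) + (0)(2) + (3)(0) = 0
A^3[3,3] = (-1)(-2) + (0)(1) + (3)(-1) = -1
A^3 = 
  [ 14,   0, -10]
  [ -3,   8,   5]
  [ -5,   0,  -1]

A^4 = A^3·A:
A^4[1,1] = (14)(2) + (0)(0) + (-10)(-1) = 38
A^4[1,2] = (14)(0) + (0)(2) + (-10)(0) = 0
A^4[1,3] = (14)(-2) + (0)(1) + (-10)(-1) = -18
A^4[2,1] = (-3)(2) + (8)(0) + (5)(-1) = -11
A^4[2,2] = (-3)(0) + (8)(2) + (5)(0) = 16
A^4[2,3] = (-3)(-2) + (8)(1) + (5)(-1) = 9
A^4[3,1] = (-5)(2) + (0)(0) + (-1)(-1) = -9
A^4[3,2] = (-5)(0) + (0)(2) + (-1)(0) = 0
A^4[3,3] = (-5)(-2) + (0)(1) + (-1)(-1) = 11
A^4 = 
  [ 38,   0, -18]
  [-11,  16,   9]
  [ -9,   0,  11]

Therefore
A^4 = 
  [ 38,   0, -18]
  [-11,  16,   9]
  [ -9,   0,  11]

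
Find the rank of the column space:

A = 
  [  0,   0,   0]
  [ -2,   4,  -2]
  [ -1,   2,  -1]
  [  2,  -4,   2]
Row reduce:
Swap R1 ↔ R2
R3 → R3 - (1/2)·R1
R4 → R4 + (1)·R1
REF = 
  [ -2,   4,  -2]
  [  0,   0,   0]
  [  0,   0,   0]
  [  0,   0,   0]
Pivot columns: 1 → 1 pivot.
dim(Col(A)) = number of pivot columns = 1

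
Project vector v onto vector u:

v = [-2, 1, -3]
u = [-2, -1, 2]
proj_u(v) = [2/3, 1/3, -2/3]

v·u = (-2)(-2) + (1)(-1) + (-3)(2) = -3
u·u = (-2)² + (-1)² + (2)² = 9
proj_u(v) = (v·u / u·u) × u = (-3/9) × u = (-1/3) × u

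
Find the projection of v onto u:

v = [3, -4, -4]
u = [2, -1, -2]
v·u = (3)(2) + (-4)(-1) + (-4)(-2) = 18
u·u = (2)² + (-1)² + (-2)² = 9
proj_u(v) = (v·u / u·u) × u = (18/9) × u = (2) × u

proj_u(v) = [4, -2, -4]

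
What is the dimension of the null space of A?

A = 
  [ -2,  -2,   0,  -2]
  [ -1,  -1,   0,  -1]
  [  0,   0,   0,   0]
nullity(A) = 3

Row reduce:
R2 → R2 - (1/2)·R1
REF = 
  [ -2,  -2,   0,  -2]
  [  0,   0,   0,   0]
  [  0,   0,   0,   0]
Pivot columns: 1 → 1 pivot.
rank(A) = 1, so nullity(A) = 4 - 1 = 3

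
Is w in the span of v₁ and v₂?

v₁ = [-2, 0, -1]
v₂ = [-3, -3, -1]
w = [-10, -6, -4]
Yes

Form the augmented matrix and row-reduce:
[v₁|v₂|w] = 
  [ -2,  -3, -10]
  [  0,  -3,  -6]
  [ -1,  -1,  -4]
R3 → R3 - (1/2)·R1
R3 → R3 + (1/6)·R2
REF = 
  [ -2,  -3, -10]
  [  0,  -3,  -6]
  [  0,   0,   0]

No row of the form [0 0 | nonzero], so the system is consistent. Back-substitution gives c₁ = 2, c₂ = 2: w = (2)·v₁ + (2)·v₂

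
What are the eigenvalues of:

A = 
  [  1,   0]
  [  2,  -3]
tr(A) = -2, det(A) = -3
Characteristic polynomial: λ² - tr(A)λ + det(A) = λ² + 2λ - 3
λ² + 2λ - 3 = (λ + 3)(λ - 1)

λ = 1, -3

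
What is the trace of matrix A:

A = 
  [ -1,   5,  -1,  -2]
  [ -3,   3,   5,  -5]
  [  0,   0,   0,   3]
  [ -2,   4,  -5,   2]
4

tr(A) = -1 + 3 + 0 + 2 = 4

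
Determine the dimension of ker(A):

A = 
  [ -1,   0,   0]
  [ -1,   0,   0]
nullity(A) = 2

Row reduce:
R2 → R2 - (1)·R1
REF = 
  [ -1,   0,   0]
  [  0,   0,   0]
Pivot columns: 1 → 1 pivot.
rank(A) = 1, so nullity(A) = 3 - 1 = 2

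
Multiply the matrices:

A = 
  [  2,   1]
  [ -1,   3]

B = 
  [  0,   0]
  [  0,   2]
A is 2×2 and B is 2×2, so AB is 2×2. Each entry is (row of A)·(column of B):
AB[1,1] = (2)(0) + (1)(0) = 0
AB[1,2] = (2)(0) + (1)(2) = 2
AB[2,1] = (-1)(0) + (3)(0) = 0
AB[2,2] = (-1)(0) + (3)(2) = 6

AB = 
  [  0,   2]
  [  0,   6]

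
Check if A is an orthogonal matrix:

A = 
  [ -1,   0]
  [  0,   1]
Yes

AᵀA = 
  [  1,   0]
  [  0,   1]
= I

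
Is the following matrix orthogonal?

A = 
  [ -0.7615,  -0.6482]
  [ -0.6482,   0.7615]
Yes

AᵀA = 
  [  1,   0]
  [  0,   1]
≈ I (equal to I up to the 4-dp rounding of the entries)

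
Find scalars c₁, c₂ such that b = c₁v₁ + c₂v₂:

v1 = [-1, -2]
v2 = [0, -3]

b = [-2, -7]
c1 = 2, c2 = 1

b = 2·v1 + 1·v2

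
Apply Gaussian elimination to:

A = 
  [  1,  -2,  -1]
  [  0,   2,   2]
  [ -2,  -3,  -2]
Row operations:
R3 → R3 + (2)·R1
R3 → R3 + (7/2)·R2

Resulting echelon form:
REF = 
  [  1,  -2,  -1]
  [  0,   2,   2]
  [  0,   0,   3]

Rank = 3 (number of non-zero pivot rows).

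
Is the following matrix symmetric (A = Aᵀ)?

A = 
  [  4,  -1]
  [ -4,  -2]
No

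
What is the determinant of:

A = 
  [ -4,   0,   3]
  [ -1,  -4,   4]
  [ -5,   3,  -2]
-53

Cofactor expansion along row 1:
det(A) = (-4)·((-4)(-2) - (4)(3)) - (0)·((-1)(-2) - (4)(-5)) + (3)·((-1)(3) - (-4)(-5))
  = (-4)(-4) - (0)(22) + (3)(-23)
  = -53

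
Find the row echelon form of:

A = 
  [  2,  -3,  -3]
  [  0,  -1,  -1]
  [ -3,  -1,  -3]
Row operations:
R3 → R3 + (3/2)·R1
R3 → R3 - (11/2)·R2

Resulting echelon form:
REF = 
  [  2,  -3,  -3]
  [  0,  -1,  -1]
  [  0,   0,  -2]

Rank = 3 (number of non-zero pivot rows).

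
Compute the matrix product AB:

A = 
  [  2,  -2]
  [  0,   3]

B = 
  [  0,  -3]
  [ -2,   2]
AB = 
  [  4, -10]
  [ -6,   6]

A is 2×2 and B is 2×2, so AB is 2×2. Each entry is (row of A)·(column of B):
AB[1,1] = (2)(0) + (-2)(-2) = 4
AB[1,2] = (2)(-3) + (-2)(2) = -10
AB[2,1] = (0)(0) + (3)(-2) = -6
AB[2,2] = (0)(-3) + (3)(2) = 6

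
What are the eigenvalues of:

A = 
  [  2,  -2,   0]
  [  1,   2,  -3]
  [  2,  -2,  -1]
λ = 1, 1 + √7, 1 - √7  (≈ 1, 3.646, -1.646)

Characteristic polynomial: det(λI - A) = λ³ - 3λ² - 4λ + 6
Testing integer divisors of the constant term: p(1) = 0, so (λ - 1) is a factor:
p(λ) = (λ - 1)(λ² - 2λ - 6)
λ² - 2λ - 6 = 0  ⇒  λ = (2 ± √((-2)² - 4·(-6)))/2 = (2 ± √(28))/2
  = 1 + √7,  1 - √7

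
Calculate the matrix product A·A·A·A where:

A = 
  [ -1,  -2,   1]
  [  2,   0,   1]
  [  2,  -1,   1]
A^4 = 
  [  5,   4,   1]
  [ -6,  10,  -9]
  [ -2,  13,  -7]

A² = A·A:
A²[1,1] = (-1)(-1) + (-2)(2) + (1)(2) = -1
A²[1,2] = (-1)(-2) + (-2)(0) + (1)(-1) = 1
A²[1,3] = (-1)(1) + (-2)(1) + (1)(1) = -2
A²[2,1] = (2)(-1) + (0)(2) + (1)(2) = 0
A²[2,2] = (2)(-2) + (0)(0) + (1)(-1) = -5
A²[2,3] = (2)(1) + (0)(1) + (1)(1) = 3
A²[3,1] = (2)(-1) + (-1)(2) + (1)(2) = -2
A²[3,2] = (2)(-2) + (-1)(0) + (1)(-1) = -5
A²[3,3] = (2)(1) + (-1)(1) + (1)(1) = 2
A² = 
  [ -1,   1,  -2]
  [  0,  -5,   3]
  [ -2,  -5,   2]

A^3 = A^2·A:
A^3[1,1] = (-1)(-1) + (1)(2) + (-2)(2) = -1
A^3[1,2] = (-1)(-2) + (1)(0) + (-2)(-1) = 4
A^3[1,3] = (-1)(1) + (1)(1) + (-2)(1) = -2
A^3[2,1] = (0)(-1) + (-5)(2) + (3)(2) = -4
A^3[2,2] = (0)(-2) + (-5)(0) + (3)(-1) = -3
A^3[2,3] = (0)(1) + (-5)(1) + (3)(1) = -2
A^3[3,1] = (-2)(-1) + (-5)(2) + (2)(2) = -4
A^3[3,2] = (-2)(-2) + (-5)(0) + (2)(-1) = 2
A^3[3,3] = (-2)(1) + (-5)(1) + (2)(1) = -5
A^3 = 
  [ -1,   4,  -2]
  [ -4,  -3,  -2]
  [ -4,   2,  -5]

A^4 = A^3·A:
A^4[1,1] = (-1)(-1) + (4)(2) + (-2)(2) = 5
A^4[1,2] = (-1)(-2) + (4)(0) + (-2)(-1) = 4
A^4[1,3] = (-1)(1) + (4)(1) + (-2)(1) = 1
A^4[2,1] = (-4)(-1) + (-3)(2) + (-2)(2) = -6
A^4[2,2] = (-4)(-2) + (-3)(0) + (-2)(-1) = 10
A^4[2,3] = (-4)(1) + (-3)(1) + (-2)(1) = -9
A^4[3,1] = (-4)(-1) + (2)(2) + (-5)(2) = -2
A^4[3,2] = (-4)(-2) + (2)(0) + (-5)(-1) = 13
A^4[3,3] = (-4)(1) + (2)(1) + (-5)(1) = -7
A^4 = 
  [  5,   4,   1]
  [ -6,  10,  -9]
  [ -2,  13,  -7]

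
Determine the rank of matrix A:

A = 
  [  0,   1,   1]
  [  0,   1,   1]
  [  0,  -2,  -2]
rank(A) = 1

Row reduce:
R2 → R2 - (1)·R1
R3 → R3 + (2)·R1
REF = 
  [  0,   1,   1]
  [  0,   0,   0]
  [  0,   0,   0]
Pivot columns: 2 → 1 pivot.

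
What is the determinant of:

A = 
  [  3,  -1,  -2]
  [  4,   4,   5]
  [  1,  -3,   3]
Cofactor expansion along row 1:
det(A) = (3)·((4)(3) - (5)(-3)) - (-1)·((4)(3) - (5)(1)) + (-2)·((4)(-3) - (4)(1))
  = (3)(27) - (-1)(7) + (-2)(-16)
  = 120

det(A) = 120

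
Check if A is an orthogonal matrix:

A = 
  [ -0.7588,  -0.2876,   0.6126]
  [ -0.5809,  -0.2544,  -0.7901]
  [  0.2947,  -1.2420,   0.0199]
No

AᵀA = 
  [  1.0001,   0,   0]
  [  0,   1.6900,   0.0001]
  [  0,   0.0001,   0.9999]
≠ I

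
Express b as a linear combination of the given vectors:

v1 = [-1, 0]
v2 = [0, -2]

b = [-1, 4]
c1 = 1, c2 = -2

b = 1·v1 + -2·v2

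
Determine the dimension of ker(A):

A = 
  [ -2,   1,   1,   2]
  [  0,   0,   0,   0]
nullity(A) = 3

Row reduce:
(no row operations needed)
REF = 
  [ -2,   1,   1,   2]
  [  0,   0,   0,   0]
Pivot columns: 1 → 1 pivot.
rank(A) = 1, so nullity(A) = 4 - 1 = 3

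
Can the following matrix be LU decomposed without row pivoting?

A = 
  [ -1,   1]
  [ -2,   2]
Yes.
A[1,1] = -1 ≠ 0, so Gaussian elimination proceeds without a row swap: multiplier ℓ₂₁ = (-2)/(-1) = 2, and U[2,2] = 2 - (2)(1) = 0.
L = 
  [  1,   0]
  [  2,   1]
U = 
  [ -1,   1]
  [  0,   0]
Check row 2 of LU: [(2)(-1), (2)(1) + 0] = [-2, 2] = row 2 of A ✓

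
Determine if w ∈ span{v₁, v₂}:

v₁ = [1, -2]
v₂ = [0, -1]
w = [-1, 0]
Yes

Form the augmented matrix and row-reduce:
[v₁|v₂|w] = 
  [  1,   0,  -1]
  [ -2,  -1,   0]
R2 → R2 + (2)·R1
REF = 
  [  1,   0,  -1]
  [  0,  -1,  -2]

No row of the form [0 0 | nonzero], so the system is consistent. Back-substitution gives c₁ = -1, c₂ = 2: w = (-1)·v₁ + (2)·v₂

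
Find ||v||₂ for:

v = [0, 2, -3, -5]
6.164

||v||₂ = √((0)² + (2)² + (-3)² + (-5)²) = √38 = 6.164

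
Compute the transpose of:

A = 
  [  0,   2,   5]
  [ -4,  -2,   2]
Aᵀ = 
  [  0,  -4]
  [  2,  -2]
  [  5,   2]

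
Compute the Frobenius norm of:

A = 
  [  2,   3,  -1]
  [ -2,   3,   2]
||A||_F = 5.568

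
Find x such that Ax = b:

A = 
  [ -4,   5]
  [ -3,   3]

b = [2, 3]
x = [-3, -2]

Row reduce the augmented matrix [A|b]:
R2 → R2 - (3/4)·R1
REF = 
  [  -4,    5,    2]
  [   0, -3/4,  3/2]

Back-substitution:
x₂ = (3/2) / (-3/4) = -2
x₁ = (2 - (5)(-2)) / (-4) = -3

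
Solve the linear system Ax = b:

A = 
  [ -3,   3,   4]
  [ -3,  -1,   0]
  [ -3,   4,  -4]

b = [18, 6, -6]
x = [-2, 0, 3]

Row reduce the augmented matrix [A|b]:
R2 → R2 - (1)·R1
R3 → R3 - (1)·R1
R3 → R3 + (1/4)·R2
REF = 
  [ -3,   3,   4,  18]
  [  0,  -4,  -4, -12]
  [  0,   0,  -9, -27]

Back-substitution:
x₃ = (-27) / (-9) = 3
x₂ = (-12 - (-4)(3)) / (-4) = 0
x₁ = (18 - (3)(0) - (4)(3)) / (-3) = -2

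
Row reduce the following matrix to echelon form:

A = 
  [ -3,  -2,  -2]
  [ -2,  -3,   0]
Row operations:
R2 → R2 - (2/3)·R1

Resulting echelon form:
REF = 
  [  -3,   -2,   -2]
  [   0, -5/3,  4/3]

Rank = 2 (number of non-zero pivot rows).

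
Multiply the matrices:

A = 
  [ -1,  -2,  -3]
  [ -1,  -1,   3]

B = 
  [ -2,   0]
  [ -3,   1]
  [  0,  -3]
A is 2×3 and B is 3×2, so AB is 2×2. Each entry is (row of A)·(column of B):
AB[1,1] = (-1)(-2) + (-2)(-3) + (-3)(0) = 8
AB[1,2] = (-1)(0) + (-2)(1) + (-3)(-3) = 7
AB[2,1] = (-1)(-2) + (-1)(-3) + (3)(0) = 5
AB[2,2] = (-1)(0) + (-1)(1) + (3)(-3) = -10

AB = 
  [  8,   7]
  [  5, -10]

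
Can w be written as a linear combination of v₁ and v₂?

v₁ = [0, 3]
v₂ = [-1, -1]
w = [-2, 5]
Yes

Form the augmented matrix and row-reduce:
[v₁|v₂|w] = 
  [  0,  -1,  -2]
  [  3,  -1,   5]
Swap R1 ↔ R2
REF = 
  [  3,  -1,   5]
  [  0,  -1,  -2]

No row of the form [0 0 | nonzero], so the system is consistent. Back-substitution gives c₁ = 7/3, c₂ = 2: w = (7/3)·v₁ + (2)·v₂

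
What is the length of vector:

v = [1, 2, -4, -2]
5

||v||₂ = √((1)² + (2)² + (-4)² + (-2)²) = √25 = 5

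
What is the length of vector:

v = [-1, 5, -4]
6.481

||v||₂ = √((-1)² + (5)² + (-4)²) = √42 = 6.481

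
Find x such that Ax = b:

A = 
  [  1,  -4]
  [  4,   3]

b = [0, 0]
Row reduce the augmented matrix [A|b]:
R2 → R2 - (4)·R1
REF = 
  [  1,  -4,   0]
  [  0,  19,   0]

Back-substitution:
x₂ = 0 / 19 = 0
x₁ = (0 - (-4)(0)) / 1 = 0

x = [0, 0]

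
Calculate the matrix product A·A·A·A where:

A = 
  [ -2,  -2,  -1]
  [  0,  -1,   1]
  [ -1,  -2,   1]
A^4 = 
  [ 16,  30,  -5]
  [ -4,  -7,   1]
  [  3,   6,  -1]

A² = A·A:
A²[1,1] = (-2)(-2) + (-2)(0) + (-1)(-1) = 5
A²[1,2] = (-2)(-2) + (-2)(-1) + (-1)(-2) = 8
A²[1,3] = (-2)(-1) + (-2)(1) + (-1)(1) = -1
A²[2,1] = (0)(-2) + (-1)(0) + (1)(-1) = -1
A²[2,2] = (0)(-2) + (-1)(-1) + (1)(-2) = -1
A²[2,3] = (0)(-1) + (-1)(1) + (1)(1) = 0
A²[3,1] = (-1)(-2) + (-2)(0) + (1)(-1) = 1
A²[3,2] = (-1)(-2) + (-2)(-1) + (1)(-2) = 2
A²[3,3] = (-1)(-1) + (-2)(1) + (1)(1) = 0
A² = 
  [  5,   8,  -1]
  [ -1,  -1,   0]
  [  1,   2,   0]

A^3 = A^2·A:
A^3[1,1] = (5)(-2) + (8)(0) + (-1)(-1) = -9
A^3[1,2] = (5)(-2) + (8)(-1) + (-1)(-2) = -16
A^3[1,3] = (5)(-1) + (8)(1) + (-1)(1) = 2
A^3[2,1] = (-1)(-2) + (-1)(0) + (0)(-1) = 2
A^3[2,2] = (-1)(-2) + (-1)(-1) + (0)(-2) = 3
A^3[2,3] = (-1)(-1) + (-1)(1) + (0)(1) = 0
A^3[3,1] = (1)(-2) + (2)(0) + (0)(-1) = -2
A^3[3,2] = (1)(-2) + (2)(-1) + (0)(-2) = -4
A^3[3,3] = (1)(-1) + (2)(1) + (0)(1) = 1
A^3 = 
  [ -9, -16,   2]
  [  2,   3,   0]
  [ -2,  -4,   1]

A^4 = A^3·A:
A^4[1,1] = (-9)(-2) + (-16)(0) + (2)(-1) = 16
A^4[1,2] = (-9)(-2) + (-16)(-1) + (2)(-2) = 30
A^4[1,3] = (-9)(-1) + (-16)(1) + (2)(1) = -5
A^4[2,1] = (2)(-2) + (3)(0) + (0)(-1) = -4
A^4[2,2] = (2)(-2) + (3)(-1) + (0)(-2) = -7
A^4[2,3] = (2)(-1) + (3)(1) + (0)(1) = 1
A^4[3,1] = (-2)(-2) + (-4)(0) + (1)(-1) = 3
A^4[3,2] = (-2)(-2) + (-4)(-1) + (1)(-2) = 6
A^4[3,3] = (-2)(-1) + (-4)(1) + (1)(1) = -1
A^4 = 
  [ 16,  30,  -5]
  [ -4,  -7,   1]
  [  3,   6,  -1]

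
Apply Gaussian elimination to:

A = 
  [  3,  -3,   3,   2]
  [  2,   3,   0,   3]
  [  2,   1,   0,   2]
Row operations:
R2 → R2 - (2/3)·R1
R3 → R3 - (2/3)·R1
R3 → R3 - (3/5)·R2

Resulting echelon form:
REF = 
  [   3,   -3,    3,    2]
  [   0,    5,   -2,  5/3]
  [   0,    0, -4/5, -1/3]

Rank = 3 (number of non-zero pivot rows).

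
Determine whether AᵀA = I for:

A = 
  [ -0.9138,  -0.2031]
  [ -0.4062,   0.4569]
No

AᵀA = 
  [  1,   0]
  [  0,   0.2500]
≠ I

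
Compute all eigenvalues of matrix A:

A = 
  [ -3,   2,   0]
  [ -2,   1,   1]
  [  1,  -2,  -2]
Characteristic polynomial: det(λI - A) = λ³ + 4λ² + 7λ + 6
Testing integer divisors of the constant term: p(-2) = 0, so (λ + 2) is a factor:
p(λ) = (λ + 2)(λ² + 2λ + 3)
λ² + 2λ + 3 = 0  ⇒  λ = (-2 ± √((2)² - 4·(3)))/2 = (-2 ± √(-8))/2
  = -1 + i√2,  -1 - i√2

λ = -2, -1 + i√2, -1 - i√2  (≈ -2, -1 + 1.414i, -1 - 1.414i)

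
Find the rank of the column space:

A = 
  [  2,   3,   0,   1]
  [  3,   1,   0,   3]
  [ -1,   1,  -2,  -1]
Row reduce:
R2 → R2 - (3/2)·R1
R3 → R3 + (1/2)·R1
R3 → R3 + (5/7)·R2
REF = 
  [   2,    3,    0,    1]
  [   0, -7/2,    0,  3/2]
  [   0,    0,   -2,  4/7]
Pivot columns: 1, 2, 3 → 3 pivots.
dim(Col(A)) = number of pivot columns = 3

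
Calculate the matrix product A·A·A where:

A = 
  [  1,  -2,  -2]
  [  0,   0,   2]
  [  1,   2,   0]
A^3 = 
  [ -7, -10, -10]
  [  2,  -4,   4]
  [  3,   2,  -6]

A² = A·A:
A²[1,1] = (1)(1) + (-2)(0) + (-2)(1) = -1
A²[1,2] = (1)(-2) + (-2)(0) + (-2)(2) = -6
A²[1,3] = (1)(-2) + (-2)(2) + (-2)(0) = -6
A²[2,1] = (0)(1) + (0)(0) + (2)(1) = 2
A²[2,2] = (0)(-2) + (0)(0) + (2)(2) = 4
A²[2,3] = (0)(-2) + (0)(2) + (2)(0) = 0
A²[3,1] = (1)(1) + (2)(0) + (0)(1) = 1
A²[3,2] = (1)(-2) + (2)(0) + (0)(2) = -2
A²[3,3] = (1)(-2) + (2)(2) + (0)(0) = 2
A² = 
  [ -1,  -6,  -6]
  [  2,   4,   0]
  [  1,  -2,   2]

A^3 = A^2·A:
A^3[1,1] = (-1)(1) + (-6)(0) + (-6)(1) = -7
A^3[1,2] = (-1)(-2) + (-6)(0) + (-6)(2) = -10
A^3[1,3] = (-1)(-2) + (-6)(2) + (-6)(0) = -10
A^3[2,1] = (2)(1) + (4)(0) + (0)(1) = 2
A^3[2,2] = (2)(-2) + (4)(0) + (0)(2) = -4
A^3[2,3] = (2)(-2) + (4)(2) + (0)(0) = 4
A^3[3,1] = (1)(1) + (-2)(0) + (2)(1) = 3
A^3[3,2] = (1)(-2) + (-2)(0) + (2)(2) = 2
A^3[3,3] = (1)(-2) + (-2)(2) + (2)(0) = -6
A^3 = 
  [ -7, -10, -10]
  [  2,  -4,   4]
  [  3,   2,  -6]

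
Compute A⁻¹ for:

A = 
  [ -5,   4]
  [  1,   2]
det(A) = (-5)(2) - (4)(1) = -14
For a 2×2 matrix, A⁻¹ = (1/det(A)) · [[d, -b], [-c, a]]
    = (-1/14) · [[2, -4], [-1, -5]]

A⁻¹ = 
  [-1/7,  2/7]
  [1/14, 5/14]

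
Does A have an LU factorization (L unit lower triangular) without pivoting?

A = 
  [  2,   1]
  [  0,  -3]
Yes.
A[1,1] = 2 ≠ 0, so Gaussian elimination proceeds without a row swap: multiplier ℓ₂₁ = (0)/(2) = 0, and U[2,2] = -3 - (0)(1) = -3.
L = 
  [  1,   0]
  [  0,   1]
U = 
  [  2,   1]
  [  0,  -3]
Check row 2 of LU: [(0)(2), (0)(1) + (-3)] = [0, -3] = row 2 of A ✓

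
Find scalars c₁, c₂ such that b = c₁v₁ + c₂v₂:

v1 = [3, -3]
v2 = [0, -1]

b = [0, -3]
c1 = 0, c2 = 3

b = 0·v1 + 3·v2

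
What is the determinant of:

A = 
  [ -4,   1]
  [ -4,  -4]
For a 2×2 matrix, det = ad - bc = (-4)(-4) - (1)(-4) = 20

det(A) = 20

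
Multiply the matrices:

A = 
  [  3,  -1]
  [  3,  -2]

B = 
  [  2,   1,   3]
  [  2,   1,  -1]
AB = 
  [  4,   2,  10]
  [  2,   1,  11]

A is 2×2 and B is 2×3, so AB is 2×3. Each entry is (row of A)·(column of B):
AB[1,1] = (3)(2) + (-1)(2) = 4
AB[1,2] = (3)(1) + (-1)(1) = 2
AB[1,3] = (3)(3) + (-1)(-1) = 10
AB[2,1] = (3)(2) + (-2)(2) = 2
AB[2,2] = (3)(1) + (-2)(1) = 1
AB[2,3] = (3)(3) + (-2)(-1) = 11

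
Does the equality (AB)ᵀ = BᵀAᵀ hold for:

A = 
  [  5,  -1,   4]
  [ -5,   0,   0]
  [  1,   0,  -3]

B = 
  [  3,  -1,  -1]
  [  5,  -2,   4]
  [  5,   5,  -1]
Yes

(AB)ᵀ = 
  [ 30, -15, -12]
  [ 17,   5, -16]
  [-13,   5,   2]

BᵀAᵀ = 
  [ 30, -15, -12]
  [ 17,   5, -16]
  [-13,   5,   2]

Both sides are equal — this is the standard identity (AB)ᵀ = BᵀAᵀ, which holds for all A, B.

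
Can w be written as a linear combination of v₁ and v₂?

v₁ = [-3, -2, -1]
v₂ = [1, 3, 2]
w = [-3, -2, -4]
No

Form the augmented matrix and row-reduce:
[v₁|v₂|w] = 
  [ -3,   1,  -3]
  [ -2,   3,  -2]
  [ -1,   2,  -4]
R2 → R2 - (2/3)·R1
R3 → R3 - (1/3)·R1
R3 → R3 - (5/7)·R2
REF = 
  [ -3,   1,  -3]
  [  0, 7/3,   0]
  [  0,   0,  -3]

Row 3 reads [0 0 | -3], i.e. 0 = -3, so the system is inconsistent and w ∉ span{v₁, v₂}.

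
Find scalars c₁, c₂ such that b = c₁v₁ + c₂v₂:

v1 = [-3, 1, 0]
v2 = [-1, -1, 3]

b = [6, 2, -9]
c1 = -1, c2 = -3

b = -1·v1 + -3·v2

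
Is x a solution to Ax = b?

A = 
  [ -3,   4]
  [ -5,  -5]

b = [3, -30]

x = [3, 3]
Yes

Ax = [3, -30] = b ✓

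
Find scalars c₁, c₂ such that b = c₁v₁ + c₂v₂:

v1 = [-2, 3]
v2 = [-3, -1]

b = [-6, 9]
c1 = 3, c2 = 0

b = 3·v1 + 0·v2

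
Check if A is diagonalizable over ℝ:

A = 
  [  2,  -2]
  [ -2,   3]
Yes

tr(A) = 5, det(A) = 2
Characteristic polynomial: λ² - tr(A)λ + det(A) = λ² - 5λ + 2
λ² - 5λ + 2 = 0  ⇒  λ = (5 ± √((-5)² - 4·(2)))/2 = (5 ± √(17))/2
  = (5 + √17)/2,  (5 - √17)/2
Eigenvalues: (5 + √17)/2, (5 - √17)/2  (≈ 4.562, 0.4384)
The two irrational eigenvalues are distinct (simple), so each has alg. mult. = geom. mult. = 1.
Sum of geometric multiplicities equals n, so A has n independent eigenvectors.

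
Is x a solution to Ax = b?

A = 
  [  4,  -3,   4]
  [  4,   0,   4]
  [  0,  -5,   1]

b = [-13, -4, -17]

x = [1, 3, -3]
No

Ax = [-17, -8, -18] ≠ b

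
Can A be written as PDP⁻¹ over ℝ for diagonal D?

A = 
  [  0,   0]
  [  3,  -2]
Yes

tr(A) = -2, det(A) = 0
Characteristic polynomial: λ² - tr(A)λ + det(A) = λ² + 2λ
λ² + 2λ = λ(λ + 2)
Eigenvalues: 0, -2
λ=-2: alg. mult. = 1, geom. mult. = 2 - rank(A - (-2)I) = 2 - 1 = 1
λ=0: alg. mult. = 1, geom. mult. = 2 - rank(A - (0)I) = 2 - 1 = 1
Sum of geometric multiplicities equals n, so A has n independent eigenvectors.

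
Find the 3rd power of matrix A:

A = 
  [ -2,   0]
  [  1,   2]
A² = A·A:
A²[1,1] = (-2)(-2) + (0)(1) = 4
A²[1,2] = (-2)(0) + (0)(2) = 0
A²[2,1] = (1)(-2) + (2)(1) = 0
A²[2,2] = (1)(0) + (2)(2) = 4
A² = 
  [  4,   0]
  [  0,   4]

A^3 = A^2·A:
A^3[1,1] = (4)(-2) + (0)(1) = -8
A^3[1,2] = (4)(0) + (0)(2) = 0
A^3[2,1] = (0)(-2) + (4)(1) = 4
A^3[2,2] = (0)(0) + (4)(2) = 8
A^3 = 
  [ -8,   0]
  [  4,   8]

Therefore
A^3 = 
  [ -8,   0]
  [  4,   8]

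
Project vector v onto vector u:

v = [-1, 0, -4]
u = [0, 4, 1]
v·u = (-1)(0) + (0)(4) + (-4)(1) = -4
u·u = (0)² + (4)² + (1)² = 17
proj_u(v) = (v·u / u·u) × u = (-4/17) × u

proj_u(v) = [0, -16/17, -4/17]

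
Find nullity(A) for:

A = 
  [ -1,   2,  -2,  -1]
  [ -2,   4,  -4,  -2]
nullity(A) = 3

Row reduce:
R2 → R2 - (2)·R1
REF = 
  [ -1,   2,  -2,  -1]
  [  0,   0,   0,   0]
Pivot columns: 1 → 1 pivot.
rank(A) = 1, so nullity(A) = 4 - 1 = 3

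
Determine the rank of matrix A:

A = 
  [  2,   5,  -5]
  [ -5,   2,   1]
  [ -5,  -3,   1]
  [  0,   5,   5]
Row reduce:
R2 → R2 + (5/2)·R1
R3 → R3 + (5/2)·R1
R3 → R3 - (19/29)·R2
R4 → R4 - (10/29)·R2
R4 → R4 + (52/23)·R3
REF = 
  [      2,       5,      -5]
  [      0,    29/2,   -23/2]
  [      0,       0, -115/29]
  [      0,       0,       0]
Pivot columns: 1, 2, 3 → 3 pivots.

rank(A) = 3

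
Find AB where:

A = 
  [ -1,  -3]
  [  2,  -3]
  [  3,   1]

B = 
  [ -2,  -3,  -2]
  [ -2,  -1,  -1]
A is 3×2 and B is 2×3, so AB is 3×3. Each entry is (row of A)·(column of B):
AB[1,1] = (-1)(-2) + (-3)(-2) = 8
AB[1,2] = (-1)(-3) + (-3)(-1) = 6
AB[1,3] = (-1)(-2) + (-3)(-1) = 5
AB[2,1] = (2)(-2) + (-3)(-2) = 2
AB[2,2] = (2)(-3) + (-3)(-1) = -3
AB[2,3] = (2)(-2) + (-3)(-1) = -1
AB[3,1] = (3)(-2) + (1)(-2) = -8
AB[3,2] = (3)(-3) + (1)(-1) = -10
AB[3,3] = (3)(-2) + (1)(-1) = -7

AB = 
  [  8,   6,   5]
  [  2,  -3,  -1]
  [ -8, -10,  -7]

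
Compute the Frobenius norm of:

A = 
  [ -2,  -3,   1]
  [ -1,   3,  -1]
||A||_F = 5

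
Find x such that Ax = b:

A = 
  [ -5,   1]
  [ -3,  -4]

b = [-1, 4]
x = [0, -1]

Row reduce the augmented matrix [A|b]:
R2 → R2 - (3/5)·R1
REF = 
  [   -5,     1,    -1]
  [    0, -23/5,  23/5]

Back-substitution:
x₂ = (23/5) / (-23/5) = -1
x₁ = (-1 - (1)(-1)) / (-5) = 0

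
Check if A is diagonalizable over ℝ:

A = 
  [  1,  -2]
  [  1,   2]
No

tr(A) = 3, det(A) = 4
Characteristic polynomial: λ² - tr(A)λ + det(A) = λ² - 3λ + 4
λ² - 3λ + 4 = 0  ⇒  λ = (3 ± √((-3)² - 4·(4)))/2 = (3 ± √(-7))/2
  = (3 + i√7)/2,  (3 - i√7)/2
Eigenvalues: (3 + i√7)/2, (3 - i√7)/2  (≈ 1.5 + 1.323i, 1.5 - 1.323i)
Has complex eigenvalues (not diagonalizable over ℝ).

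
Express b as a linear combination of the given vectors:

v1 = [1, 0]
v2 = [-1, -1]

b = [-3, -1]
c1 = -2, c2 = 1

b = -2·v1 + 1·v2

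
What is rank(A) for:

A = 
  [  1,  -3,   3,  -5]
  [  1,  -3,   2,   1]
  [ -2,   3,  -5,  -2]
Row reduce:
R2 → R2 - (1)·R1
R3 → R3 + (2)·R1
Swap R2 ↔ R3
REF = 
  [  1,  -3,   3,  -5]
  [  0,  -3,   1, -12]
  [  0,   0,  -1,   6]
Pivot columns: 1, 2, 3 → 3 pivots.

rank(A) = 3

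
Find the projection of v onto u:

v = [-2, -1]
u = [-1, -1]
v·u = (-2)(-1) + (-1)(-1) = 3
u·u = (-1)² + (-1)² = 2
proj_u(v) = (v·u / u·u) × u = (3/2) × u

proj_u(v) = [-3/2, -3/2]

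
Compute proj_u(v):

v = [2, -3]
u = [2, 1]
v·u = (2)(2) + (-3)(1) = 1
u·u = (2)² + (1)² = 5
proj_u(v) = (v·u / u·u) × u = (1/5) × u

proj_u(v) = [2/5, 1/5]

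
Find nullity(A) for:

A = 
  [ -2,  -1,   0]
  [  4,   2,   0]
nullity(A) = 2

Row reduce:
R2 → R2 + (2)·R1
REF = 
  [ -2,  -1,   0]
  [  0,   0,   0]
Pivot columns: 1 → 1 pivot.
rank(A) = 1, so nullity(A) = 3 - 1 = 2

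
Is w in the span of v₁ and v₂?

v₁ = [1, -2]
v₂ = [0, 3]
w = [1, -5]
Yes

Form the augmented matrix and row-reduce:
[v₁|v₂|w] = 
  [  1,   0,   1]
  [ -2,   3,  -5]
R2 → R2 + (2)·R1
REF = 
  [  1,   0,   1]
  [  0,   3,  -3]

No row of the form [0 0 | nonzero], so the system is consistent. Back-substitution gives c₁ = 1, c₂ = -1: w = (1)·v₁ + (-1)·v₂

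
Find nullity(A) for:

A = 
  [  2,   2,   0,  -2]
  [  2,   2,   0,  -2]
nullity(A) = 3

Row reduce:
R2 → R2 - (1)·R1
REF = 
  [  2,   2,   0,  -2]
  [  0,   0,   0,   0]
Pivot columns: 1 → 1 pivot.
rank(A) = 1, so nullity(A) = 4 - 1 = 3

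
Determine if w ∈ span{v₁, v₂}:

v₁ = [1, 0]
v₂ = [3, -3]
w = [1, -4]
Yes

Form the augmented matrix and row-reduce:
[v₁|v₂|w] = 
  [  1,   3,   1]
  [  0,  -3,  -4]
(already in echelon form — no row operations needed)

No row of the form [0 0 | nonzero], so the system is consistent. Back-substitution gives c₁ = -3, c₂ = 4/3: w = (-3)·v₁ + (4/3)·v₂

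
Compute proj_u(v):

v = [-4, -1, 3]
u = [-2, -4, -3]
proj_u(v) = [-6/29, -12/29, -9/29]

v·u = (-4)(-2) + (-1)(-4) + (3)(-3) = 3
u·u = (-2)² + (-4)² + (-3)² = 29
proj_u(v) = (v·u / u·u) × u = (3/29) × u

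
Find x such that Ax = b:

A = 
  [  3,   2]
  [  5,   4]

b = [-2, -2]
Row reduce the augmented matrix [A|b]:
R2 → R2 - (5/3)·R1
REF = 
  [  3,   2,  -2]
  [  0, 2/3, 4/3]

Back-substitution:
x₂ = (4/3) / (2/3) = 2
x₁ = (-2 - (2)(2)) / 3 = -2

x = [-2, 2]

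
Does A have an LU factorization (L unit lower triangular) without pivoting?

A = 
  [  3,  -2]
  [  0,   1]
Yes.
A[1,1] = 3 ≠ 0, so Gaussian elimination proceeds without a row swap: multiplier ℓ₂₁ = (0)/(3) = 0, and U[2,2] = 1 - (0)(-2) = 1.
L = 
  [  1,   0]
  [  0,   1]
U = 
  [  3,  -2]
  [  0,   1]
Check row 2 of LU: [(0)(3), (0)(-2) + 1] = [0, 1] = row 2 of A ✓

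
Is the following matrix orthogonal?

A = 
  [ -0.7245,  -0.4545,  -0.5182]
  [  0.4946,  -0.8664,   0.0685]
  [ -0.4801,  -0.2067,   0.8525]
Yes

AᵀA = 
  [  1,   0,   0]
  [  0,   0.9999,   0]
  [  0,   0,   1]
≈ I (equal to I up to the 4-dp rounding of the entries)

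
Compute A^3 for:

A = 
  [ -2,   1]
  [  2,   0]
A^3 = 
  [-16,   6]
  [ 12,  -4]

A² = A·A:
A²[1,1] = (-2)(-2) + (1)(2) = 6
A²[1,2] = (-2)(1) + (1)(0) = -2
A²[2,1] = (2)(-2) + (0)(2) = -4
A²[2,2] = (2)(1) + (0)(0) = 2
A² = 
  [  6,  -2]
  [ -4,   2]

A^3 = A^2·A:
A^3[1,1] = (6)(-2) + (-2)(2) = -16
A^3[1,2] = (6)(1) + (-2)(0) = 6
A^3[2,1] = (-4)(-2) + (2)(2) = 12
A^3[2,2] = (-4)(1) + (2)(0) = -4
A^3 = 
  [-16,   6]
  [ 12,  -4]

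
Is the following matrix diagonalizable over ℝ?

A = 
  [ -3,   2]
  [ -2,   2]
Yes

tr(A) = -1, det(A) = -2
Characteristic polynomial: λ² - tr(A)λ + det(A) = λ² + λ - 2
λ² + λ - 2 = (λ + 2)(λ - 1)
Eigenvalues: 1, -2
λ=-2: alg. mult. = 1, geom. mult. = 2 - rank(A - (-2)I) = 2 - 1 = 1
λ=1: alg. mult. = 1, geom. mult. = 2 - rank(A - (1)I) = 2 - 1 = 1
Sum of geometric multiplicities equals n, so A has n independent eigenvectors.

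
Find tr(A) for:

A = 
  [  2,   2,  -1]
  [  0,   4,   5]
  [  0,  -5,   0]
6

tr(A) = 2 + 4 + 0 = 6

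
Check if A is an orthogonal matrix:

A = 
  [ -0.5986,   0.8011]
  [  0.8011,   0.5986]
Yes

AᵀA = 
  [  1.0001,   0]
  [  0,   1.0001]
≈ I (equal to I up to the 4-dp rounding of the entries)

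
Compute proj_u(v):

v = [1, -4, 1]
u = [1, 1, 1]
proj_u(v) = [-2/3, -2/3, -2/3]

v·u = (1)(1) + (-4)(1) + (1)(1) = -2
u·u = (1)² + (1)² + (1)² = 3
proj_u(v) = (v·u / u·u) × u = (-2/3) × u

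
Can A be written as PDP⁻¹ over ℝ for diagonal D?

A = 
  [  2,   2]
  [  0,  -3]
Yes

tr(A) = -1, det(A) = -6
Characteristic polynomial: λ² - tr(A)λ + det(A) = λ² + λ - 6
λ² + λ - 6 = (λ + 3)(λ - 2)
Eigenvalues: 2, -3
λ=-3: alg. mult. = 1, geom. mult. = 2 - rank(A - (-3)I) = 2 - 1 = 1
λ=2: alg. mult. = 1, geom. mult. = 2 - rank(A - (2)I) = 2 - 1 = 1
Sum of geometric multiplicities equals n, so A has n independent eigenvectors.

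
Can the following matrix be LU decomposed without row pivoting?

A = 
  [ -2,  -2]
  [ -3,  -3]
Yes.
A[1,1] = -2 ≠ 0, so Gaussian elimination proceeds without a row swap: multiplier ℓ₂₁ = (-3)/(-2) = 3/2, and U[2,2] = -3 - (3/2)(-2) = 0.
L = 
  [  1,   0]
  [3/2,   1]
U = 
  [ -2,  -2]
  [  0,   0]
Check row 2 of LU: [(3/2)(-2), (3/2)(-2) + 0] = [-3, -3] = row 2 of A ✓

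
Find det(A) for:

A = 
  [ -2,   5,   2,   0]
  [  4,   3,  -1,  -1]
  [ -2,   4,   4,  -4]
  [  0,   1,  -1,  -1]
Cofactor expansion along row 1: det(A) = a₁₁M₁₁ - a₁₂M₁₂ + a₁₃M₁₃ - a₁₄M₁₄

M₁₁ = det[[3, -1, -1]; [4, 4, -4]; [1, -1, -1]]
  = (3)·((4)(-1) - (-4)(-1)) - (-1)·((4)(-1) - (-4)(1)) + (-1)·((4)(-1) - (4)(1))
  = (3)(-8) - (-1)(0) + (-1)(-8)
  = -16
M₁₂ = det[[4, -1, -1]; [-2, 4, -4]; [0, -1, -1]]
  = (4)·((4)(-1) - (-4)(-1)) - (-1)·((-2)(-1) - (-4)(0)) + (-1)·((-2)(-1) - (4)(0))
  = (4)(-8) - (-1)(2) + (-1)(2)
  = -32
M₁₃ = det[[4, 3, -1]; [-2, 4, -4]; [0, 1, -1]]
  = (4)·((4)(-1) - (-4)(1)) - (3)·((-2)(-1) - (-4)(0)) + (-1)·((-2)(1) - (4)(0))
  = (4)(0) - (3)(2) + (-1)(-2)
  = -4
M₁₄ = det[[4, 3, -1]; [-2, 4, 4]; [0, 1, -1]]
  = (4)·((4)(-1) - (4)(1)) - (3)·((-2)(-1) - (4)(0)) + (-1)·((-2)(1) - (4)(0))
  = (4)(-8) - (3)(2) + (-1)(-2)
  = -36

det(A) = (-2)(-16) - (5)(-32) + (2)(-4) - (0)(-36) = 184

det(A) = 184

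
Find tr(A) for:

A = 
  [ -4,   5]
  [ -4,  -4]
-8

tr(A) = -4 + -4 = -8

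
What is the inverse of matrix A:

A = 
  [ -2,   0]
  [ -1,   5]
det(A) = (-2)(5) - (0)(-1) = -10
For a 2×2 matrix, A⁻¹ = (1/det(A)) · [[d, -b], [-c, a]]
    = (-1/10) · [[5, 0], [1, -2]]

A⁻¹ = 
  [ -1/2,     0]
  [-1/10,   1/5]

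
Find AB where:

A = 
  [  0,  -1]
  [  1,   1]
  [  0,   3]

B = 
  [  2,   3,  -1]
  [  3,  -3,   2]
A is 3×2 and B is 2×3, so AB is 3×3. Each entry is (row of A)·(column of B):
AB[1,1] = (0)(2) + (-1)(3) = -3
AB[1,2] = (0)(3) + (-1)(-3) = 3
AB[1,3] = (0)(-1) + (-1)(2) = -2
AB[2,1] = (1)(2) + (1)(3) = 5
AB[2,2] = (1)(3) + (1)(-3) = 0
AB[2,3] = (1)(-1) + (1)(2) = 1
AB[3,1] = (0)(2) + (3)(3) = 9
AB[3,2] = (0)(3) + (3)(-3) = -9
AB[3,3] = (0)(-1) + (3)(2) = 6

AB = 
  [ -3,   3,  -2]
  [  5,   0,   1]
  [  9,  -9,   6]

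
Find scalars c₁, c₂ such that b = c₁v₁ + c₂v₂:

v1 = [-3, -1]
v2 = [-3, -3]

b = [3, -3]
c1 = -3, c2 = 2

b = -3·v1 + 2·v2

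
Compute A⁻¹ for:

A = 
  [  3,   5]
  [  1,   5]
det(A) = (3)(5) - (5)(1) = 10
For a 2×2 matrix, A⁻¹ = (1/det(A)) · [[d, -b], [-c, a]]
    = (1/10) · [[5, -5], [-1, 3]]

A⁻¹ = 
  [  1/2,  -1/2]
  [-1/10,  3/10]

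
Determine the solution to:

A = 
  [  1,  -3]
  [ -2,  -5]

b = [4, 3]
Row reduce the augmented matrix [A|b]:
R2 → R2 + (2)·R1
REF = 
  [  1,  -3,   4]
  [  0, -11,  11]

Back-substitution:
x₂ = 11 / (-11) = -1
x₁ = (4 - (-3)(-1)) / 1 = 1

x = [1, -1]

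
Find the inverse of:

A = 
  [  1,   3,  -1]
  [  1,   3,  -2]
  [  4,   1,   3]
det(A) = (1)·((3)(3) - (-2)(1)) - (3)·((1)(3) - (-2)(4)) + (-1)·((1)(1) - (3)(4))
  = (1)(11) - (3)(11) + (-1)(-11)
  = -11
det(A) = -11 ≠ 0, so A is invertible.

Cofactors Cᵢⱼ = (-1)ⁱ⁺ʲ·Mᵢⱼ:
C = 
  [ 11, -11, -11]
  [-10,   7,  11]
  [ -3,   1,   0]

adj(A) = Cᵀ:
adj(A) = 
  [ 11, -10,  -3]
  [-11,   7,   1]
  [-11,  11,   0]

A⁻¹ = (-1/11) · adj(A):
A⁻¹ = 
  [   -1, 10/11,  3/11]
  [    1, -7/11, -1/11]
  [    1,    -1,     0]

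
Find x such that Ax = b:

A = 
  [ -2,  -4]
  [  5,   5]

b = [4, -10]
x = [-2, 0]

Row reduce the augmented matrix [A|b]:
R2 → R2 + (5/2)·R1
REF = 
  [ -2,  -4,   4]
  [  0,  -5,   0]

Back-substitution:
x₂ = 0 / (-5) = 0
x₁ = (4 - (-4)(0)) / (-2) = -2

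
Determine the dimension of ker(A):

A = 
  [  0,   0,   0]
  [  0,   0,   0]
nullity(A) = 3

Row reduce:
(no row operations needed)
REF = 
  [  0,   0,   0]
  [  0,   0,   0]
Pivot columns: none → 0 pivots.
rank(A) = 0, so nullity(A) = 3 - 0 = 3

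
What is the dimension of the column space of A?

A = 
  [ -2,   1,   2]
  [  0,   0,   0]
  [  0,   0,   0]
dim(Col(A)) = 1

Row reduce:
(no row operations needed)
REF = 
  [ -2,   1,   2]
  [  0,   0,   0]
  [  0,   0,   0]
Pivot columns: 1 → 1 pivot.
dim(Col(A)) = number of pivot columns = 1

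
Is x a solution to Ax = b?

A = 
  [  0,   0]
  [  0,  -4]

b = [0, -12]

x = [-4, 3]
Yes

Ax = [0, -12] = b ✓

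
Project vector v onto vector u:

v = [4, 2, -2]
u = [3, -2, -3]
proj_u(v) = [21/11, -14/11, -21/11]

v·u = (4)(3) + (2)(-2) + (-2)(-3) = 14
u·u = (3)² + (-2)² + (-3)² = 22
proj_u(v) = (v·u / u·u) × u = (14/22) × u = (7/11) × u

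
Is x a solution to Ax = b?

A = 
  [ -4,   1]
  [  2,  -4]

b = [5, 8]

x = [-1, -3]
No

Ax = [1, 10] ≠ b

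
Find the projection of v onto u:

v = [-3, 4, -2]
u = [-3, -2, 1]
proj_u(v) = [3/14, 1/7, -1/14]

v·u = (-3)(-3) + (4)(-2) + (-2)(1) = -1
u·u = (-3)² + (-2)² + (1)² = 14
proj_u(v) = (v·u / u·u) × u = (-1/14) × u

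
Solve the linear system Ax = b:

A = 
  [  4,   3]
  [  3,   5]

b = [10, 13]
Row reduce the augmented matrix [A|b]:
R2 → R2 - (3/4)·R1
REF = 
  [   4,    3,   10]
  [   0, 11/4, 11/2]

Back-substitution:
x₂ = (11/2) / (11/4) = 2
x₁ = (10 - (3)(2)) / 4 = 1

x = [1, 2]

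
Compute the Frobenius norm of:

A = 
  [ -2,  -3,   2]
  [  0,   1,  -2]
||A||_F = 4.69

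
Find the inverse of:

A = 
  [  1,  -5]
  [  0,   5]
det(A) = (1)(5) - (-5)(0) = 5
For a 2×2 matrix, A⁻¹ = (1/det(A)) · [[d, -b], [-c, a]]
    = (1/5) · [[5, 5], [0, 1]]

A⁻¹ = 
  [  1,   1]
  [  0, 1/5]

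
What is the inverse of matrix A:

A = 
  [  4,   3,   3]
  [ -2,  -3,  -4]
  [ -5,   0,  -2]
det(A) = (4)·((-3)(-2) - (-4)(0)) - (3)·((-2)(-2) - (-4)(-5)) + (3)·((-2)(0) - (-3)(-5))
  = (4)(6) - (3)(-16) + (3)(-15)
  = 27
det(A) = 27 ≠ 0, so A is invertible.

Cofactors Cᵢⱼ = (-1)ⁱ⁺ʲ·Mᵢⱼ:
C = 
  [  6,  16, -15]
  [  6,   7, -15]
  [ -3,  10,  -6]

adj(A) = Cᵀ:
adj(A) = 
  [  6,   6,  -3]
  [ 16,   7,  10]
  [-15, -15,  -6]

A⁻¹ = (1/27) · adj(A):
A⁻¹ = 
  [  2/9,   2/9,  -1/9]
  [16/27,  7/27, 10/27]
  [ -5/9,  -5/9,  -2/9]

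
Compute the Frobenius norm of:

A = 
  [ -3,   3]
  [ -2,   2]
||A||_F = 5.099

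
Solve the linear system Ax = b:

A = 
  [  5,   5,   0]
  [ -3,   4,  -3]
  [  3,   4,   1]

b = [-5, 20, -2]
x = [-3, 2, -1]

Row reduce the augmented matrix [A|b]:
R2 → R2 + (3/5)·R1
R3 → R3 - (3/5)·R1
R3 → R3 - (1/7)·R2
REF = 
  [    5,     5,     0,    -5]
  [    0,     7,    -3,    17]
  [    0,     0,  10/7, -10/7]

Back-substitution:
x₃ = (-10/7) / (10/7) = -1
x₂ = (17 - (-3)(-1)) / 7 = 2
x₁ = (-5 - (5)(2) - (0)(-1)) / 5 = -3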